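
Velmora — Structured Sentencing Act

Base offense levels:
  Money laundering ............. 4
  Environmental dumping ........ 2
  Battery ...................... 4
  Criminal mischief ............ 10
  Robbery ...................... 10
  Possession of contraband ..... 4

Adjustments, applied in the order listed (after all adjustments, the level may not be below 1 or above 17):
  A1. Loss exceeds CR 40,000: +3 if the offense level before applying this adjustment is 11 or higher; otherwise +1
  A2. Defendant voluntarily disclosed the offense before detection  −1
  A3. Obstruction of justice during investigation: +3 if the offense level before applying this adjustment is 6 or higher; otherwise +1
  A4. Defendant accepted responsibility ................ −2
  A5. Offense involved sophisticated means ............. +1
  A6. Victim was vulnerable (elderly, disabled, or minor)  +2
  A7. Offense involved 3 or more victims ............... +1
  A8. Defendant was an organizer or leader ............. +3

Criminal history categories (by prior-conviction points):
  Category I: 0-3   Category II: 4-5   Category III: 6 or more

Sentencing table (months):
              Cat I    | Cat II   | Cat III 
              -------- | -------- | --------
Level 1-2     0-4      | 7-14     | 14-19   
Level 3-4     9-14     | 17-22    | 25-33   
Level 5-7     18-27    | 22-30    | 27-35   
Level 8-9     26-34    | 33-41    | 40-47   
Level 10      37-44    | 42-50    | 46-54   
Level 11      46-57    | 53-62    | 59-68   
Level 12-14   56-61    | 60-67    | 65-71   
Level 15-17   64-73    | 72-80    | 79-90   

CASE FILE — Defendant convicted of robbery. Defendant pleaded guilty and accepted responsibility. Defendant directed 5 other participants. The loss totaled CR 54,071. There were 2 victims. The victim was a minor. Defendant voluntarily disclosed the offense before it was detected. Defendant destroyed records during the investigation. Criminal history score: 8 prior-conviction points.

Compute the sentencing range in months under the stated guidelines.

79-90 months

Base offense level for robbery: 10.
A1 applies (level before this adjustment is 10 < 11, so +1): 10 + 1 = 11.
A2 applies: 11 − 1 = 10.
A3 applies (level before this adjustment is 10 ≥ 6, so +3): 10 + 3 = 13.
A4 applies: 13 − 2 = 11.
A5 does not apply.
A6 applies: 11 + 2 = 13.
A7 does not apply.
A8 applies: 13 + 3 = 16.
Final offense level: 16.
Criminal history: 8 prior points → Category III (6+).
Level 16 falls in the 15-17 band.
Grid: Level 15-17 × Category III = 79-90 months.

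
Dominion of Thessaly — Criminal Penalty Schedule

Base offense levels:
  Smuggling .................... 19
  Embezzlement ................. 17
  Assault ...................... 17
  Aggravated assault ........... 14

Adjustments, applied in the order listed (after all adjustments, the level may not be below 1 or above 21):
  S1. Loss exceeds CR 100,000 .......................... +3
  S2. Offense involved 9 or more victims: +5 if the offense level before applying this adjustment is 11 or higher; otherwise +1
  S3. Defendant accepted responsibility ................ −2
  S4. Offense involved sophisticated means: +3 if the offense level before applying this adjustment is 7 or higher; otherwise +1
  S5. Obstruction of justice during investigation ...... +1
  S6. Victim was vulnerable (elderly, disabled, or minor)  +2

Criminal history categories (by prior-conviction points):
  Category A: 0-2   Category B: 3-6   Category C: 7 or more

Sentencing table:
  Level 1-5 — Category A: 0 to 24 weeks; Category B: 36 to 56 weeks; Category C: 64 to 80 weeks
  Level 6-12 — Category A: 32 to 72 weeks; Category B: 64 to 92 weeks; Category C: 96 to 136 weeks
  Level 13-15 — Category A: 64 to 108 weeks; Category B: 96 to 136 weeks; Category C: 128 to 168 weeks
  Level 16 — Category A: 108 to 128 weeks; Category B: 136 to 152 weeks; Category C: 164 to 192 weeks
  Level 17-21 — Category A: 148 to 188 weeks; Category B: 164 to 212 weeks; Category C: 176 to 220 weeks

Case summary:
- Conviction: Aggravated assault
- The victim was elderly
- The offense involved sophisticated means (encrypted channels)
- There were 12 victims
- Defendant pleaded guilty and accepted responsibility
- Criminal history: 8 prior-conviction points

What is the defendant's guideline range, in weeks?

176-220 weeks

Base offense level for aggravated assault: 14.
S2 applies (level before this adjustment is 14 ≥ 11, so +5): 14 + 5 = 19.
S3 applies: 19 − 2 = 17.
S4 applies (level before this adjustment is 17 ≥ 7, so +3): 17 + 3 = 20.
S6 applies: 20 + 2 = 22.
Level 22 exceeds the maximum of 21; capped at 21.
Final offense level: 21.
Criminal history: 8 prior points → Category C (7+).
Level 21 falls in the 17-21 band.
Grid: Level 17-21 × Category C = 176-220 weeks.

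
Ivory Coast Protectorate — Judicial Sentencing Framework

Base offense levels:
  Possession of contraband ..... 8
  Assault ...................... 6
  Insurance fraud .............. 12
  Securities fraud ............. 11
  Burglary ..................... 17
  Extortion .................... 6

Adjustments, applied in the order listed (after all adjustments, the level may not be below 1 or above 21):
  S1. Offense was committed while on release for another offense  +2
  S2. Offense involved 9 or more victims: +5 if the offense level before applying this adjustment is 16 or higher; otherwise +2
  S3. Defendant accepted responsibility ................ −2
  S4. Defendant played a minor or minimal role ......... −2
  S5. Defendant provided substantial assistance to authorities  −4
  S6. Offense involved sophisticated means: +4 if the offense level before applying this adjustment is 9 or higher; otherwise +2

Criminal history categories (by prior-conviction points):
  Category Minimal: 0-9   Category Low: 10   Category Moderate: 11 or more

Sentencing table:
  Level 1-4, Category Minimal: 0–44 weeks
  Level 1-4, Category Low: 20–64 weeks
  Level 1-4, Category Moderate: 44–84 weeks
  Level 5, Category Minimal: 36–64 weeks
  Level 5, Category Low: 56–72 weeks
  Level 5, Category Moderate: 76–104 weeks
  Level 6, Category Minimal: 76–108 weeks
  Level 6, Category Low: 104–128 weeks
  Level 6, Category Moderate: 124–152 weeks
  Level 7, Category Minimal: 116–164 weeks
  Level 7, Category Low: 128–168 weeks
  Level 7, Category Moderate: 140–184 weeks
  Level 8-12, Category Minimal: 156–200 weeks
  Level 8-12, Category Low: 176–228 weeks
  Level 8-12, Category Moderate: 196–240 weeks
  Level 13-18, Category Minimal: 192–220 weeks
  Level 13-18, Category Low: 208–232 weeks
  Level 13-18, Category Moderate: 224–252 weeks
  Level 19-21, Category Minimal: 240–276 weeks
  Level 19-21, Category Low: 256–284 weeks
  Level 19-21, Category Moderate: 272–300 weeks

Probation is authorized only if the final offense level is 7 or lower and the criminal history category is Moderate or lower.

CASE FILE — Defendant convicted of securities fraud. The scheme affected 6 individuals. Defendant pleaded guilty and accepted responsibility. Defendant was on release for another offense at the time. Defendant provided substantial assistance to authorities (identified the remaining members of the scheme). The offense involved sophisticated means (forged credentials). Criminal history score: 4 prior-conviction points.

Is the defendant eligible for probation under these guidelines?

No

Base offense level for securities fraud: 11.
S1 applies: 11 + 2 = 13.
S3 applies: 13 − 2 = 11.
S4 does not apply.
S5 applies: 11 − 4 = 7.
S6 applies (level before this adjustment is 7 < 9, so +2): 7 + 2 = 9.
Final offense level: 9.
Criminal history: 4 prior points → Category Minimal (0-9).
Level 9 falls in the 8-12 band.
Grid: Level 8-12 × Category Minimal = 156-200 weeks.
Probation check: level 9 > 7 and category Minimal ≤ Moderate → not eligible.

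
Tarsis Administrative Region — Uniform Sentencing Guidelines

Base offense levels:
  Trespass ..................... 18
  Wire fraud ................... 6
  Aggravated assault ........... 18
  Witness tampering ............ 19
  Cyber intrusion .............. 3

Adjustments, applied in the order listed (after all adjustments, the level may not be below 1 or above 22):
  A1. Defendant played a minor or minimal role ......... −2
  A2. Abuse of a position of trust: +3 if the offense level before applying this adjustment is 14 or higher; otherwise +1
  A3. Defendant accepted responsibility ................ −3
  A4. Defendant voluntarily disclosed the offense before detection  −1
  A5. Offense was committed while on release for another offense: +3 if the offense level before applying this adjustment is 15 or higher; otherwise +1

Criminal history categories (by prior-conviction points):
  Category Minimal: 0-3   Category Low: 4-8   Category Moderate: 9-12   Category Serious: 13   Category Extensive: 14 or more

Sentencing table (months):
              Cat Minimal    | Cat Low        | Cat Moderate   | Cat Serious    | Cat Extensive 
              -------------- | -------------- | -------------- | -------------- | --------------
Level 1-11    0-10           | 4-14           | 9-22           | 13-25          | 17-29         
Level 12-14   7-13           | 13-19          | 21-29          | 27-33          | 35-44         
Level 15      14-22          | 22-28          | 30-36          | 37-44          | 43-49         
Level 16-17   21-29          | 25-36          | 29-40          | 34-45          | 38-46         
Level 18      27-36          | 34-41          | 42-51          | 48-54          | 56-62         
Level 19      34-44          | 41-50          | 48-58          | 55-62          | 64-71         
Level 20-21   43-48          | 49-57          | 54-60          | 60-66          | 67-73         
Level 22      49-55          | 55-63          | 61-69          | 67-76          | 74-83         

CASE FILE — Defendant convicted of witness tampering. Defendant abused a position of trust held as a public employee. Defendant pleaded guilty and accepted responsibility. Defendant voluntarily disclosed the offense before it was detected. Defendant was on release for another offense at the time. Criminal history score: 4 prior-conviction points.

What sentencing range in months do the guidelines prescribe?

Base offense level for witness tampering: 19.
A2 applies (level before this adjustment is 19 ≥ 14, so +3): 19 + 3 = 22.
A3 applies: 22 − 3 = 19.
A4 applies: 19 − 1 = 18.
A5 applies (level before this adjustment is 18 ≥ 15, so +3): 18 + 3 = 21.
Final offense level: 21.
Criminal history: 4 prior points → Category Low (4-8).
Level 21 falls in the 20-21 band.
Grid: Level 20-21 × Category Low = 49-57 months.

49-57 months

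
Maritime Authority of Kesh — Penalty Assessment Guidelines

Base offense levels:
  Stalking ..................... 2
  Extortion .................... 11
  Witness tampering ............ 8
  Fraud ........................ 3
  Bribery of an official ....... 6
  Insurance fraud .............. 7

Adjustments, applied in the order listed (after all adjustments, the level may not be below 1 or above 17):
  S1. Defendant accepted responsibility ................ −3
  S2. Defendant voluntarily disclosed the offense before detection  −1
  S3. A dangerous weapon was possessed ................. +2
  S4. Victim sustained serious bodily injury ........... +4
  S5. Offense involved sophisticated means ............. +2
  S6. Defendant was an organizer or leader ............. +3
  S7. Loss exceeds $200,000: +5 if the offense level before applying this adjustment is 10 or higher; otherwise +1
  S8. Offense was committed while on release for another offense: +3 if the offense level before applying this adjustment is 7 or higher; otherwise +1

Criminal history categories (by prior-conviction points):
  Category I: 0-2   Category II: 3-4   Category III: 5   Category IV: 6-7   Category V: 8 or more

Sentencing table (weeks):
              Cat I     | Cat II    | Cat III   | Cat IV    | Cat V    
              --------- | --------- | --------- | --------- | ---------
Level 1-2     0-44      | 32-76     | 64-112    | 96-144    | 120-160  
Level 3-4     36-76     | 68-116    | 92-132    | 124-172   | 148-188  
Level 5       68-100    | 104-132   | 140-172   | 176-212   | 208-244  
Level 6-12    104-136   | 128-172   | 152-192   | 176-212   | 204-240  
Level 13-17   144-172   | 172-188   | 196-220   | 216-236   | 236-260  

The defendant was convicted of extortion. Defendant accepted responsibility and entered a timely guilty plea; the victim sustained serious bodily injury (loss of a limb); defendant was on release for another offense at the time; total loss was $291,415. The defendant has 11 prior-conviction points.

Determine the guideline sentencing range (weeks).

236-260 weeks

Base offense level for extortion: 11.
S1 applies: 11 − 3 = 8.
S3 does not apply.
S4 applies: 8 + 4 = 12.
S6 does not apply.
S7 applies (level before this adjustment is 12 ≥ 10, so +5): 12 + 5 = 17.
S8 applies (level before this adjustment is 17 ≥ 7, so +3): 17 + 3 = 20.
Level 20 exceeds the maximum of 17; capped at 17.
Final offense level: 17.
Criminal history: 11 prior points → Category V (8+).
Level 17 falls in the 13-17 band.
Grid: Level 13-17 × Category V = 236-260 weeks.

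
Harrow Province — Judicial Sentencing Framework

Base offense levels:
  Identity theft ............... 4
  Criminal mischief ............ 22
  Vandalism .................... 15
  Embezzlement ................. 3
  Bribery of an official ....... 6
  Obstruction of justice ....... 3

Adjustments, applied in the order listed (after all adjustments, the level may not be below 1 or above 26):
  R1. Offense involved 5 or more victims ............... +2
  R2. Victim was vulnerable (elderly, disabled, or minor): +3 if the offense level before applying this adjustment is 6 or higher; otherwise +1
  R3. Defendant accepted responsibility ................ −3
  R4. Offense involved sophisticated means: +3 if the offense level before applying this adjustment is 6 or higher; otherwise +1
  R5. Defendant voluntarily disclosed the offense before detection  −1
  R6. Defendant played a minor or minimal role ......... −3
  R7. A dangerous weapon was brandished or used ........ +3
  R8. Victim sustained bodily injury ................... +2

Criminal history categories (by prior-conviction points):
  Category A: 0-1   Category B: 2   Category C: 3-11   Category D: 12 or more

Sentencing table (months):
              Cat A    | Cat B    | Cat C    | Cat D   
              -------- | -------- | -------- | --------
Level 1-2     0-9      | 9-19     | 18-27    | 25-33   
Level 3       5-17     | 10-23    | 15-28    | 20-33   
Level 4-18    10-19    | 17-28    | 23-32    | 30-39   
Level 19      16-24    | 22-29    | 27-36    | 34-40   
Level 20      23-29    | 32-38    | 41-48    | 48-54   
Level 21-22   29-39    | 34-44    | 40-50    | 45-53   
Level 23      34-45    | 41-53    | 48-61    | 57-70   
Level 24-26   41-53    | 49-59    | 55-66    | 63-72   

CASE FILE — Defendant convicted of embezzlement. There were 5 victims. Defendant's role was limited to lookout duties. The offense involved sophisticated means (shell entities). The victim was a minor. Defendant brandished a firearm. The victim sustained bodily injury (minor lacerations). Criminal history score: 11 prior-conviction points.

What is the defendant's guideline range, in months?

Base offense level for embezzlement: 3.
R1 applies: 3 + 2 = 5.
R2 applies (level before this adjustment is 5 < 6, so +1): 5 + 1 = 6.
R3 does not apply.
R4 applies (level before this adjustment is 6 ≥ 6, so +3): 6 + 3 = 9.
R6 applies: 9 − 3 = 6.
R7 applies: 6 + 3 = 9.
R8 applies: 9 + 2 = 11.
Final offense level: 11.
Criminal history: 11 prior points → Category C (3-11).
Level 11 falls in the 4-18 band.
Grid: Level 4-18 × Category C = 23-32 months.

23-32 months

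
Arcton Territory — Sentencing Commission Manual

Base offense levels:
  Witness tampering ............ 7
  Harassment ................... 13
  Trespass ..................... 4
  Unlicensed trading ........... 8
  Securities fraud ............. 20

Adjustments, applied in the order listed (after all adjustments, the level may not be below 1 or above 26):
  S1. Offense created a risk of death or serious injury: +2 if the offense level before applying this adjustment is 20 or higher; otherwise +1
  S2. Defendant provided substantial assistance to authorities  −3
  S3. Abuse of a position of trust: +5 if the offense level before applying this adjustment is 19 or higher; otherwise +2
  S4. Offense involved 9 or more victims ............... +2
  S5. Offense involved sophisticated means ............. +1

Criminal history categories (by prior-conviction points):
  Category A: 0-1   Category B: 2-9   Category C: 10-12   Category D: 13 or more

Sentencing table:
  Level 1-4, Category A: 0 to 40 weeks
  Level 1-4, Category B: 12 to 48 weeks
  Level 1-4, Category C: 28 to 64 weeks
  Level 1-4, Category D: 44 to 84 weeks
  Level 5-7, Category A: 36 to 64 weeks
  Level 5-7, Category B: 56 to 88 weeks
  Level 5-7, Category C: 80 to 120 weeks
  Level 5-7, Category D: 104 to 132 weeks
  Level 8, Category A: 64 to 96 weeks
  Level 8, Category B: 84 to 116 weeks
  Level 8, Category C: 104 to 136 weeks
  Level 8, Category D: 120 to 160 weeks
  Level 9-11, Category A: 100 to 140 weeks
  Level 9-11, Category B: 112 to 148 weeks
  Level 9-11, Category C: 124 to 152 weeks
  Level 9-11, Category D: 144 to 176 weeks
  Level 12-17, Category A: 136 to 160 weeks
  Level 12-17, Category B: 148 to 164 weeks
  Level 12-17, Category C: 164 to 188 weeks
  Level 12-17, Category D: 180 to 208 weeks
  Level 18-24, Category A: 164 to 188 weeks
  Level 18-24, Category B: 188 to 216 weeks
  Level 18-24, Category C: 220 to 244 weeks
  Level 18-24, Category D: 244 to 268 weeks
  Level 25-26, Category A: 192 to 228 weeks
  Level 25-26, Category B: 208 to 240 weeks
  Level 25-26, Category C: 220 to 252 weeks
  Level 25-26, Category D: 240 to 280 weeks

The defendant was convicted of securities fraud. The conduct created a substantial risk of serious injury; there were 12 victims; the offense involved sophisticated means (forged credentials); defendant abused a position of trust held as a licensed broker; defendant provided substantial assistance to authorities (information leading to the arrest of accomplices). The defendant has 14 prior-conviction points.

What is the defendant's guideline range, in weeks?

240-280 weeks

Base offense level for securities fraud: 20.
S1 applies (level before this adjustment is 20 ≥ 20, so +2): 20 + 2 = 22.
S2 applies: 22 − 3 = 19.
S3 applies (level before this adjustment is 19 ≥ 19, so +5): 19 + 5 = 24.
S4 applies: 24 + 2 = 26.
S5 applies: 26 + 1 = 27.
Level 27 exceeds the maximum of 26; capped at 26.
Final offense level: 26.
Criminal history: 14 prior points → Category D (13+).
Level 26 falls in the 25-26 band.
Grid: Level 25-26 × Category D = 240-280 weeks.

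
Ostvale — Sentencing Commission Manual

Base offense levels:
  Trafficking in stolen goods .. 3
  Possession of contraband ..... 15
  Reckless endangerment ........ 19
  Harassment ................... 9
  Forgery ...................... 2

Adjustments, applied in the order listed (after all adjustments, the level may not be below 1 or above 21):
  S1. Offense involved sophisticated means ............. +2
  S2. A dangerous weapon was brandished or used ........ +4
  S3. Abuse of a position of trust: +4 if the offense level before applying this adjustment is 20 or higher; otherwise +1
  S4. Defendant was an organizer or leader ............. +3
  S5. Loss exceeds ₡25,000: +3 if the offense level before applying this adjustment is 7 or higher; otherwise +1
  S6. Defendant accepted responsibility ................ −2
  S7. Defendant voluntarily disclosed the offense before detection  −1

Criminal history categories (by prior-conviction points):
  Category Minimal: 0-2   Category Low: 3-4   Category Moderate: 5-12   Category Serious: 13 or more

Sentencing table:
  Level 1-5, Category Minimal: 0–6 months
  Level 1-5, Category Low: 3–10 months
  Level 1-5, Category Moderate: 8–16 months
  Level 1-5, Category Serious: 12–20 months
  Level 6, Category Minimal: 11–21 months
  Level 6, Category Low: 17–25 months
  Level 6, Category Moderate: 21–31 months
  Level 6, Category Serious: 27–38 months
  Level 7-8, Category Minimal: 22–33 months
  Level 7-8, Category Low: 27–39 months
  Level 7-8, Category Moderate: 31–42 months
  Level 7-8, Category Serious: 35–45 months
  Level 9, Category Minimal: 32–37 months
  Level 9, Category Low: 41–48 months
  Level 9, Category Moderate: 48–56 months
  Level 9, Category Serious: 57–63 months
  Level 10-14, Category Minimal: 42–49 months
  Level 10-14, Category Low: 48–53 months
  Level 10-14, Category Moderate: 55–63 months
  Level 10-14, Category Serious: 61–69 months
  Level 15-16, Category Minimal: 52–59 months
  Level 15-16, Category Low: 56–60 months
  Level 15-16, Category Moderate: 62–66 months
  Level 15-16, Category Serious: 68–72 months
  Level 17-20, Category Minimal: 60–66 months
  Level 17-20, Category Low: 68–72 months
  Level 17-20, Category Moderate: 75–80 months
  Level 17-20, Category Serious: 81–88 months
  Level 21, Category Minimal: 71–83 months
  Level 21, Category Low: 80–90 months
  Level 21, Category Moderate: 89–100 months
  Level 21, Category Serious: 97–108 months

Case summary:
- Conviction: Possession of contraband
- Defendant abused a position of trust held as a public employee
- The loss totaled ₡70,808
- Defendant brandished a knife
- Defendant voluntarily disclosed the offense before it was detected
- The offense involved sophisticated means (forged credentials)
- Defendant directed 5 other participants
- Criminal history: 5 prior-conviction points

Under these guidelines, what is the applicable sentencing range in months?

89-100 months

Base offense level for possession of contraband: 15.
S1 applies: 15 + 2 = 17.
S2 applies: 17 + 4 = 21.
S3 applies (level before this adjustment is 21 ≥ 20, so +4): 21 + 4 = 25.
S4 applies: 25 + 3 = 28.
S5 applies (level before this adjustment is 28 ≥ 7, so +3): 28 + 3 = 31.
S6 does not apply.
S7 applies: 31 − 1 = 30.
Level 30 exceeds the maximum of 21; capped at 21.
Final offense level: 21.
Criminal history: 5 prior points → Category Moderate (5-12).
Level 21 falls in the 21 band.
Grid: Level 21 × Category Moderate = 89-100 months.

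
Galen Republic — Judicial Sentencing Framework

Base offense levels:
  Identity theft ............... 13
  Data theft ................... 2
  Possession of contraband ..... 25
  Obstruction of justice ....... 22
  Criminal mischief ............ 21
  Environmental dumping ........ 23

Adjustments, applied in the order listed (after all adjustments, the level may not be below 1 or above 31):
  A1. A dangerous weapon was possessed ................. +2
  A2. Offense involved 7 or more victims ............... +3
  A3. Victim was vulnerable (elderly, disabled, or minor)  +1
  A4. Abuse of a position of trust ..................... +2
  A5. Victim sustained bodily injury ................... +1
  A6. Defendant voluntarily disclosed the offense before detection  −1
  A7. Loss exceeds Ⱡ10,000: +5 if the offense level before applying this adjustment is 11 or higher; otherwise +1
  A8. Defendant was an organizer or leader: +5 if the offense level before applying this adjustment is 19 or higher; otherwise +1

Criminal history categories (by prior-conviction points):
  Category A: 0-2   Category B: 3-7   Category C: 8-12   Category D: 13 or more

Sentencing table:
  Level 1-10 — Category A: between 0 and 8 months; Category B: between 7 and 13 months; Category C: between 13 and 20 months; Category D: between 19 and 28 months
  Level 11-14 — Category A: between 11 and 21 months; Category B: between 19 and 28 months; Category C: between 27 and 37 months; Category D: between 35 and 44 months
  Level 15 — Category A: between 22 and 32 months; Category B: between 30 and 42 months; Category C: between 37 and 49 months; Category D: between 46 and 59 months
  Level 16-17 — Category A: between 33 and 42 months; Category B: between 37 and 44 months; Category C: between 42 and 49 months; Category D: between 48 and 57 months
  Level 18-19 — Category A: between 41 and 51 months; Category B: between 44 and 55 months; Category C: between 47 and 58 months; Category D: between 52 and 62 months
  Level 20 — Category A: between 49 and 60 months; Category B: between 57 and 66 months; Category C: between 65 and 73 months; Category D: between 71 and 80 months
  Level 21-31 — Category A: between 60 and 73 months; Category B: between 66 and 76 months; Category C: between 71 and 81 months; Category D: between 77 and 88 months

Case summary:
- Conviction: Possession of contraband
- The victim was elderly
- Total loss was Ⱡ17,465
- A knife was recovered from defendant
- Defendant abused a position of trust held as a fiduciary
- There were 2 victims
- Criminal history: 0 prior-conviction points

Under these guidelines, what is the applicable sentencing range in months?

60-73 months

Base offense level for possession of contraband: 25.
A1 applies: 25 + 2 = 27.
A2 does not apply.
A3 applies: 27 + 1 = 28.
A4 applies: 28 + 2 = 30.
A5 does not apply.
A6 does not apply.
A7 applies (level before this adjustment is 30 ≥ 11, so +5): 30 + 5 = 35.
Level 35 exceeds the maximum of 31; capped at 31.
Final offense level: 31.
Criminal history: 0 prior points → Category A (0-2).
Level 31 falls in the 21-31 band.
Grid: Level 21-31 × Category A = 60-73 months.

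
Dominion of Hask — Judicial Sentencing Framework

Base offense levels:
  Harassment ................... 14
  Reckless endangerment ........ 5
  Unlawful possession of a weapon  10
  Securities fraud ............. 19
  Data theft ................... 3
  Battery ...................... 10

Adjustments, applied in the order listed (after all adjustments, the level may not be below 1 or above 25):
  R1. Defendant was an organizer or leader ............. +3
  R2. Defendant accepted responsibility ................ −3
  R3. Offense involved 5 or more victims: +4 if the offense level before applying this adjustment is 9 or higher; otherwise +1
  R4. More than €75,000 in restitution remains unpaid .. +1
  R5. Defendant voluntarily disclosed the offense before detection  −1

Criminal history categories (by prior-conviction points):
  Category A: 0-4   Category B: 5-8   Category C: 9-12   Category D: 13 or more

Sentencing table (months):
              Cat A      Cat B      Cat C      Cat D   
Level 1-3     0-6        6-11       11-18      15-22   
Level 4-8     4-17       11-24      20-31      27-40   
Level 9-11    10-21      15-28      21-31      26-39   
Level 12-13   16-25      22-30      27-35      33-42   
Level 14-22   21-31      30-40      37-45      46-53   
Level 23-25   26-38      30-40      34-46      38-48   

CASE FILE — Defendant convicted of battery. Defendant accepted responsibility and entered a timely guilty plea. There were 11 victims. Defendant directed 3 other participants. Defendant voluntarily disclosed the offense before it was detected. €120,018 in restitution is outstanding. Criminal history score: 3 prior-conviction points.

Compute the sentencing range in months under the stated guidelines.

Base offense level for battery: 10.
R1 applies: 10 + 3 = 13.
R2 applies: 13 − 3 = 10.
R3 applies (level before this adjustment is 10 ≥ 9, so +4): 10 + 4 = 14.
R4 applies: 14 + 1 = 15.
R5 applies: 15 − 1 = 14.
Final offense level: 14.
Criminal history: 3 prior points → Category A (0-4).
Level 14 falls in the 14-22 band.
Grid: Level 14-22 × Category A = 21-31 months.

21-31 months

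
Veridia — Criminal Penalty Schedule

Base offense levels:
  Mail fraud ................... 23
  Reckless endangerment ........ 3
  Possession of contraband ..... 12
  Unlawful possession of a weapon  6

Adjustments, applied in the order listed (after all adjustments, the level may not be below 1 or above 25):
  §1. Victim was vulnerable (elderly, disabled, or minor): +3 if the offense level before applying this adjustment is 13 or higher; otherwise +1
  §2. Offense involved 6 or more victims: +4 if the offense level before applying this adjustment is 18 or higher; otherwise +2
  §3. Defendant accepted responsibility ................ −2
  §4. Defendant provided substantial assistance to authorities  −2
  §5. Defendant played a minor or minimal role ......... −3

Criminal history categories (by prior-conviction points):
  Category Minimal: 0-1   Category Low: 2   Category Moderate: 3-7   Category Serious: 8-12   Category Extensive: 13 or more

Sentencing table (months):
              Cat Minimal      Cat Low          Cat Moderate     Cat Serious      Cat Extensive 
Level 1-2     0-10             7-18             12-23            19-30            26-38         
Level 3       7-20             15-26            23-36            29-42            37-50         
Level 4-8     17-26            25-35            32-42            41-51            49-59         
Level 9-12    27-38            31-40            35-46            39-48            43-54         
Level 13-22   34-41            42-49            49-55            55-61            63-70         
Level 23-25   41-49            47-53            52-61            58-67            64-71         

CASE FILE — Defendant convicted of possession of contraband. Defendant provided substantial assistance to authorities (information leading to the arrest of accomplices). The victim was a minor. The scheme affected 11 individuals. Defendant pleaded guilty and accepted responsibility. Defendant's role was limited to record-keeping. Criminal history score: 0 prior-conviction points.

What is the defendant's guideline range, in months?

Base offense level for possession of contraband: 12.
§1 applies (level before this adjustment is 12 < 13, so +1): 12 + 1 = 13.
§2 applies (level before this adjustment is 13 < 18, so +2): 13 + 2 = 15.
§3 applies: 15 − 2 = 13.
§4 applies: 13 − 2 = 11.
§5 applies: 11 − 3 = 8.
Final offense level: 8.
Criminal history: 0 prior points → Category Minimal (0-1).
Level 8 falls in the 4-8 band.
Grid: Level 4-8 × Category Minimal = 17-26 months.

17-26 months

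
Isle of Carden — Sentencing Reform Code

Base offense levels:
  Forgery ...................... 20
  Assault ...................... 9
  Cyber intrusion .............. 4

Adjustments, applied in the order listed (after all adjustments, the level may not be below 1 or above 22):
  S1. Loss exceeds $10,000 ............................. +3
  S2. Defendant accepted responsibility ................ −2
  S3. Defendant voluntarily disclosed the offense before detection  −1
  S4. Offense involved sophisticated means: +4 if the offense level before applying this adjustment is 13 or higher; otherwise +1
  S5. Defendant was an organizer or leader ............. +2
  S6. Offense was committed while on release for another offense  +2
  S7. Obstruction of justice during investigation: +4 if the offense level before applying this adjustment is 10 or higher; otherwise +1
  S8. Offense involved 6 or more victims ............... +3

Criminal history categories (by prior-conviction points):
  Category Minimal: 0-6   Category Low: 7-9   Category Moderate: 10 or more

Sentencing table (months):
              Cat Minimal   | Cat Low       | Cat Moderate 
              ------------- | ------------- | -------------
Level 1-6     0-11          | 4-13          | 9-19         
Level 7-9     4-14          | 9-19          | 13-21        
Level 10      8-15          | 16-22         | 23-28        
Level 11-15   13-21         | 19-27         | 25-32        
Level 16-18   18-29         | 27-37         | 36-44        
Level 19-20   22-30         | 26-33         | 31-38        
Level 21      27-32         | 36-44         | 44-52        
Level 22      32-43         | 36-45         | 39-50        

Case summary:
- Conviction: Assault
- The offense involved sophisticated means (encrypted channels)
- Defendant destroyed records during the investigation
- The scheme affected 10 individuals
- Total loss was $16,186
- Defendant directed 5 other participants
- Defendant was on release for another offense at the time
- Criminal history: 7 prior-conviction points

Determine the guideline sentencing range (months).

Base offense level for assault: 9.
S1 applies: 9 + 3 = 12.
S2 does not apply.
S3 does not apply.
S4 applies (level before this adjustment is 12 < 13, so +1): 12 + 1 = 13.
S5 applies: 13 + 2 = 15.
S6 applies: 15 + 2 = 17.
S7 applies (level before this adjustment is 17 ≥ 10, so +4): 17 + 4 = 21.
S8 applies: 21 + 3 = 24.
Level 24 exceeds the maximum of 22; capped at 22.
Final offense level: 22.
Criminal history: 7 prior points → Category Low (7-9).
Level 22 falls in the 22 band.
Grid: Level 22 × Category Low = 36-45 months.

36-45 months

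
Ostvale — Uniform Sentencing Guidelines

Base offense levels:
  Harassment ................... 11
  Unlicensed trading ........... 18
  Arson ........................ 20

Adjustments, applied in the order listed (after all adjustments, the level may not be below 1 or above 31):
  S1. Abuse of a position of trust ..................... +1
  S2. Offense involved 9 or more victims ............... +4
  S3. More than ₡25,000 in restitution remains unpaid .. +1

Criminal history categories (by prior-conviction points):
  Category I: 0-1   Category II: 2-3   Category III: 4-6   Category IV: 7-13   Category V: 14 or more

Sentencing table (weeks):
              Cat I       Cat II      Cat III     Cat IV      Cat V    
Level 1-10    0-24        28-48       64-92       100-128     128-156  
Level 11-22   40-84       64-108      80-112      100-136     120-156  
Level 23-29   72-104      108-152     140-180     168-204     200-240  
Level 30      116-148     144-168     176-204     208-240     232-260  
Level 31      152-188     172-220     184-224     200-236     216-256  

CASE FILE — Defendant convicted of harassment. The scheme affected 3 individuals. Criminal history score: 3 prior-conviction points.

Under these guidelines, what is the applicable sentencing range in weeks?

Base offense level for harassment: 11.
Final offense level: 11.
Criminal history: 3 prior points → Category II (2-3).
Level 11 falls in the 11-22 band.
Grid: Level 11-22 × Category II = 64-108 weeks.

64-108 weeks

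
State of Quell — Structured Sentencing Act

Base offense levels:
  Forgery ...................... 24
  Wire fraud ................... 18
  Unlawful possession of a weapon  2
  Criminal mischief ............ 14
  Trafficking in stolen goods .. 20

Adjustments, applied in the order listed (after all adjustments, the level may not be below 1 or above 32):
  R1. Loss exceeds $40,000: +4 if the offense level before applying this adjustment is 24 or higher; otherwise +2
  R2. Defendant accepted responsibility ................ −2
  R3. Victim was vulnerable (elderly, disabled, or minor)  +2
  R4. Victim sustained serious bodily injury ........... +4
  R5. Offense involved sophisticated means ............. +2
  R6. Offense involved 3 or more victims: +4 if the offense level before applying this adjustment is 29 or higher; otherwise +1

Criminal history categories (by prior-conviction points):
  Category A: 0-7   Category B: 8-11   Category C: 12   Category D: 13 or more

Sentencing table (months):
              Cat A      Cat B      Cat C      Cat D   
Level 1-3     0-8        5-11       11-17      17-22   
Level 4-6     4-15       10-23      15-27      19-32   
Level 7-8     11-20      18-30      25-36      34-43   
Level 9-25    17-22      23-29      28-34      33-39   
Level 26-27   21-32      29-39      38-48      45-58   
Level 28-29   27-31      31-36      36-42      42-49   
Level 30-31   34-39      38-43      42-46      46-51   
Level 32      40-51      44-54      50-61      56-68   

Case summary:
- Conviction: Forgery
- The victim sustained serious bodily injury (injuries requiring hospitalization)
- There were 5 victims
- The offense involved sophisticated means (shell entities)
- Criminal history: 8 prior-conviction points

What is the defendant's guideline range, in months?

44-54 months

Base offense level for forgery: 24.
R4 applies: 24 + 4 = 28.
R5 applies: 28 + 2 = 30.
R6 applies (level before this adjustment is 30 ≥ 29, so +4): 30 + 4 = 34.
Level 34 exceeds the maximum of 32; capped at 32.
Final offense level: 32.
Criminal history: 8 prior points → Category B (8-11).
Level 32 falls in the 32 band.
Grid: Level 32 × Category B = 44-54 months.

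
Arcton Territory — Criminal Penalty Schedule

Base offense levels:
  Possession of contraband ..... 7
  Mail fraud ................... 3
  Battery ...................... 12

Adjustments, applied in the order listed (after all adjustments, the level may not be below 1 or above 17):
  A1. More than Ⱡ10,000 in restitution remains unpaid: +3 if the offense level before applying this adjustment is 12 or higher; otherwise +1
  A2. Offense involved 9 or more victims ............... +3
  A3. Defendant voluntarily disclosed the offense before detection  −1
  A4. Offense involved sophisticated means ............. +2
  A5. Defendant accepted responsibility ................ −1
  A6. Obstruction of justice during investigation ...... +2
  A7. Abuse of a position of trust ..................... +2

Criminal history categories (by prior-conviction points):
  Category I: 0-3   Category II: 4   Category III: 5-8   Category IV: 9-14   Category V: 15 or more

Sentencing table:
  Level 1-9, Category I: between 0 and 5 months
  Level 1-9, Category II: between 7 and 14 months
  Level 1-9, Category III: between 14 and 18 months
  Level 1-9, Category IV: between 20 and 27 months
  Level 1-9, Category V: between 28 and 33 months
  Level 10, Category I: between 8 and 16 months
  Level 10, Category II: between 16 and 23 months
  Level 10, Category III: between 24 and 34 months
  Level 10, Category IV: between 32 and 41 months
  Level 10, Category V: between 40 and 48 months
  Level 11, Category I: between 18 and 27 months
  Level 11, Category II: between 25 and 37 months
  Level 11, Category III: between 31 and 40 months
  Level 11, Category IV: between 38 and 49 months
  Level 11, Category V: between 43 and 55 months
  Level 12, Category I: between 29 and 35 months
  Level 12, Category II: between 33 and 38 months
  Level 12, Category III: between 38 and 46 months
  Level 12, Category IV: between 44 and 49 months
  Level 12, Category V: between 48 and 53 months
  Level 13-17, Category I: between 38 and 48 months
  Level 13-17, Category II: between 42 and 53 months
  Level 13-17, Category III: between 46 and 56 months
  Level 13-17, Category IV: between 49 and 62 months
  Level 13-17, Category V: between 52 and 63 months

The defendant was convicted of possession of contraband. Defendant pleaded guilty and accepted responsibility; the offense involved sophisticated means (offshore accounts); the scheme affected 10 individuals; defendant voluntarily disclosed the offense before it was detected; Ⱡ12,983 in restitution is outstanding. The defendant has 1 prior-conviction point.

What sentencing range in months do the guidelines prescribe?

18-27 months

Base offense level for possession of contraband: 7.
A1 applies (level before this adjustment is 7 < 12, so +1): 7 + 1 = 8.
A2 applies: 8 + 3 = 11.
A3 applies: 11 − 1 = 10.
A4 applies: 10 + 2 = 12.
A5 applies: 12 − 1 = 11.
Final offense level: 11.
Criminal history: 1 prior point → Category I (0-3).
Level 11 falls in the 11 band.
Grid: Level 11 × Category I = 18-27 months.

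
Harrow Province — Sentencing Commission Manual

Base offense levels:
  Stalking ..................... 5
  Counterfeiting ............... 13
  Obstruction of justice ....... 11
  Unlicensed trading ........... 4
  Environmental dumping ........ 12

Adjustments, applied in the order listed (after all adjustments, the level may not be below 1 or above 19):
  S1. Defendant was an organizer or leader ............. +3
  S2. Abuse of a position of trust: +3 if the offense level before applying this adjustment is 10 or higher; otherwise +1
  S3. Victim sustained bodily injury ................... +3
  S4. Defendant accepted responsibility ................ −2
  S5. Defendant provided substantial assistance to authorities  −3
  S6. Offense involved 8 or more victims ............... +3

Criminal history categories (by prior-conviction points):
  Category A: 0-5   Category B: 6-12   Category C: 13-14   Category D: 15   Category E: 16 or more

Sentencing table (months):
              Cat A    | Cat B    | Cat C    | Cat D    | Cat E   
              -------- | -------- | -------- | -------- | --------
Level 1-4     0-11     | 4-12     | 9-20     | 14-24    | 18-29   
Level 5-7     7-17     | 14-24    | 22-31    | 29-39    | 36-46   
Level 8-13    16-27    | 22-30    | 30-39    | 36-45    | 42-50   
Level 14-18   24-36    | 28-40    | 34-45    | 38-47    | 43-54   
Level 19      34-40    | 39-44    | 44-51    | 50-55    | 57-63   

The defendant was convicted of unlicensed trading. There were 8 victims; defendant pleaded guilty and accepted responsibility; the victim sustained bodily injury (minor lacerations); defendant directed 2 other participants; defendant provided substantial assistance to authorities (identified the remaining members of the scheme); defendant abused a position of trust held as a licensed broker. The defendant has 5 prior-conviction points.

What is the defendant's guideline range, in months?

Base offense level for unlicensed trading: 4.
S1 applies: 4 + 3 = 7.
S2 applies (level before this adjustment is 7 < 10, so +1): 7 + 1 = 8.
S3 applies: 8 + 3 = 11.
S4 applies: 11 − 2 = 9.
S5 applies: 9 − 3 = 6.
S6 applies: 6 + 3 = 9.
Final offense level: 9.
Criminal history: 5 prior points → Category A (0-5).
Level 9 falls in the 8-13 band.
Grid: Level 8-13 × Category A = 16-27 months.

16-27 months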